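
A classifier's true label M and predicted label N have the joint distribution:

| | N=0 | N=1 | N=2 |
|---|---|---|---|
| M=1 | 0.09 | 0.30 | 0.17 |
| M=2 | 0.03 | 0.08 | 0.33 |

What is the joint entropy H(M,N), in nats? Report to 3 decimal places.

1.552 nats

H(M,N) = −Σ p(x,y)·ln p(x,y) over all 6 cells.
  cell (1,0): −0.09·ln0.09 = 0.2167
  cell (1,1): −0.30·ln0.30 = 0.3612
  cell (1,2): −0.17·ln0.17 = 0.3012
  cell (2,0): −0.03·ln0.03 = 0.1052
  cell (2,1): −0.08·ln0.08 = 0.2021
  cell (2,2): −0.33·ln0.33 = 0.3659
Sum = 1.552 nats.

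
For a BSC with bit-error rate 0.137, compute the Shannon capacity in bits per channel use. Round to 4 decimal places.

0.4237 bits

Binary symmetric channel: C = 1 − h₂(ε) where h₂ is the binary entropy function.
h₂(0.137) = −0.137·log₂0.137 − 0.863·log₂0.863 = 0.5763.
C = 1 − 0.5763 = 0.4237 bits per channel use.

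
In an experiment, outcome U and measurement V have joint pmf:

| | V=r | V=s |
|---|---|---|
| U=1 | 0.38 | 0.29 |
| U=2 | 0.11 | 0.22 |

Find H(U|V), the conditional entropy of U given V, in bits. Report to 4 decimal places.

0.8795 bits

Marginals: p(U) = (0.6700, 0.3300), p(V) = (0.4900, 0.5100).
H(U|V) = Σ p(V) · H(U|V=·).
  V=r: p=0.4900, H(U|V=r) = 0.7683
  V=s: p=0.5100, H(U|V=s) = 0.9864
Weighted sum = 0.8795 bits.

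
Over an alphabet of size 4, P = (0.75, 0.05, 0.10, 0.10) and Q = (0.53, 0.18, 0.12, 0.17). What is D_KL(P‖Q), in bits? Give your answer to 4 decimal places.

0.1804 bits

D(P‖Q) = Σ p·log₂(p/q).
  0.75·log₂(0.75/0.53) = 0.37567
  0.05·log₂(0.05/0.18) = -0.09240
  0.10·log₂(0.10/0.12) = -0.02630
  0.10·log₂(0.10/0.17) = -0.07655
D(P‖Q) = 0.1804 bits.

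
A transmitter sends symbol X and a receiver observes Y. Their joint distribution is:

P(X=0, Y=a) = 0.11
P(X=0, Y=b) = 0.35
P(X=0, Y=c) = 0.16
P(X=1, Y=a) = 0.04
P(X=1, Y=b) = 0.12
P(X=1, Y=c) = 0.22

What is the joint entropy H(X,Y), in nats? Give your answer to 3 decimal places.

H(X,Y) = −Σ p(x,y)·ln p(x,y) over all 6 cells.
  cell (0,a): −0.11·ln0.11 = 0.2428
  cell (0,b): −0.35·ln0.35 = 0.3674
  cell (0,c): −0.16·ln0.16 = 0.2932
  cell (1,a): −0.04·ln0.04 = 0.1288
  cell (1,b): −0.12·ln0.12 = 0.2544
  cell (1,c): −0.22·ln0.22 = 0.3331
Sum = 1.620 nats.

1.620 nats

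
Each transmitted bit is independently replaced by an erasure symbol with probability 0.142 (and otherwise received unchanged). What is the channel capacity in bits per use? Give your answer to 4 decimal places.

Binary erasure channel: capacity C = 1 − ε.
C = 1 − 0.142 = 0.8580 bits per channel use.

0.8580 bits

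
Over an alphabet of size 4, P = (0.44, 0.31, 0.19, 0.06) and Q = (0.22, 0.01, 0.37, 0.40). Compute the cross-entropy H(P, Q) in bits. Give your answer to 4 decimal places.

3.3726 bits

H(P,Q) = −Σ p·log₂ q.
  −0.44·log₂(0.22) = 0.96115
  −0.31·log₂(0.01) = 2.05960
  −0.19·log₂(0.37) = 0.27254
  −0.06·log₂(0.40) = 0.07932
H(P,Q) = 3.3726 bits.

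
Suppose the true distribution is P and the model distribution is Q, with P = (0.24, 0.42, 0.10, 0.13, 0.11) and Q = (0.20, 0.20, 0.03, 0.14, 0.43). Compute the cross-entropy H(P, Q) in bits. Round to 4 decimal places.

2.5410 bits

H(P,Q) = −Σ p·log₂ q.
  −0.24·log₂(0.20) = 0.55726
  −0.42·log₂(0.20) = 0.97521
  −0.10·log₂(0.03) = 0.50589
  −0.13·log₂(0.14) = 0.36875
  −0.11·log₂(0.43) = 0.13394
H(P,Q) = 2.5410 bits.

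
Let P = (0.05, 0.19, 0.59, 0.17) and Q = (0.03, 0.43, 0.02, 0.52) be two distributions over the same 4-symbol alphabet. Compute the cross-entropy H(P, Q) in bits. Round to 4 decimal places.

3.9745 bits

H(P,Q) = −Σ p·log₂ q.
  −0.05·log₂(0.03) = 0.25294
  −0.19·log₂(0.43) = 0.23134
  −0.59·log₂(0.02) = 3.32988
  −0.17·log₂(0.52) = 0.16038
H(P,Q) = 3.9745 bits.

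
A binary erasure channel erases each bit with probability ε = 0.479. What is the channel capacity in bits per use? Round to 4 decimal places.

0.5210 bits

Binary erasure channel: capacity C = 1 − ε.
C = 1 − 0.479 = 0.5210 bits per channel use.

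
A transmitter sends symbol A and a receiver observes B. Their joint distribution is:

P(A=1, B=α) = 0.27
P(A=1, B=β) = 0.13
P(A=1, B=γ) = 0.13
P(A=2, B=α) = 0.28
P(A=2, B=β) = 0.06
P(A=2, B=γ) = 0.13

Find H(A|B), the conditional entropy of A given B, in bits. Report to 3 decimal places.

Chain rule: H(A|B) = H(A,B) − H(B).
Marginals: p(A) = (0.5300, 0.4700), p(B) = (0.5500, 0.1900, 0.2600).
H(A,B) = 2.4157 bits; H(B) = 1.4349 bits.
H(A|B) = 2.4157 − 1.4349 = 0.981 bits.

0.981 bits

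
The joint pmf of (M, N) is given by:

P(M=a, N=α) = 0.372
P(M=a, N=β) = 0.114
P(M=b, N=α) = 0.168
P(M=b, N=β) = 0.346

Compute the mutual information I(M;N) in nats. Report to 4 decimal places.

0.1004 nats

Marginals: p(M) = (0.4860, 0.5140), p(N) = (0.5400, 0.4600).
I(M;N) = H(M) + H(N) − H(M,N).
H(M) = 0.6928, H(N) = 0.6899, H(M,N) = 1.2823.
I(M;N) = 0.6928 + 0.6899 − 1.2823 = 0.1004 nats.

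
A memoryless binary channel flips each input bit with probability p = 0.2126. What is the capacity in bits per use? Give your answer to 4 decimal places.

0.2536 bits

Binary symmetric channel: C = 1 − h₂(ε) where h₂ is the binary entropy function.
h₂(0.2126) = −0.2126·log₂0.2126 − 0.7874·log₂0.7874 = 0.7464.
C = 1 − 0.7464 = 0.2536 bits per channel use.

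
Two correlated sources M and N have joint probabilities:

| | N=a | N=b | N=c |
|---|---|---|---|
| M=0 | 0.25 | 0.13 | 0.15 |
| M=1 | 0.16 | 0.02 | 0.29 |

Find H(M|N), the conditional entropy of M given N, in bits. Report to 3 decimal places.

0.888 bits

Chain rule: H(M|N) = H(M,N) − H(N).
Marginals: p(M) = (0.5300, 0.4700), p(N) = (0.4100, 0.1500, 0.4400).
H(M,N) = 2.3470 bits; H(N) = 1.4591 bits.
H(M|N) = 2.3470 − 1.4591 = 0.888 bits.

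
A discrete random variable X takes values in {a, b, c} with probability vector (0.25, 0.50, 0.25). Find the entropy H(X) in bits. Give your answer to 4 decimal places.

H(X) = −Σ p·log₂ p.
  −(0.25)·log₂(0.25) = 0.50000
  −(0.50)·log₂(0.50) = 0.50000
  −(0.25)·log₂(0.25) = 0.50000
Sum: 0.50000 + 0.50000 + 0.50000 = 1.5000 bits.

1.5000 bits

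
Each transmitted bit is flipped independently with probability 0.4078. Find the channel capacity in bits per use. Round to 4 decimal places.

0.0247 bits

Binary symmetric channel: C = 1 − h₂(ε) where h₂ is the binary entropy function.
h₂(0.4078) = −0.4078·log₂0.4078 − 0.5922·log₂0.5922 = 0.9753.
C = 1 − 0.9753 = 0.0247 bits per channel use.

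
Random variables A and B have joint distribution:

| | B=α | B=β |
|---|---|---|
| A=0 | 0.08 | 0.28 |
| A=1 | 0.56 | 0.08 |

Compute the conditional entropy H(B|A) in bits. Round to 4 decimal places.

0.6230 bits

Marginals: p(A) = (0.3600, 0.6400), p(B) = (0.6400, 0.3600).
H(B|A) = Σ p(A) · H(B|A=·).
  A=0: p=0.3600, H(B|A=0) = 0.7642
  A=1: p=0.6400, H(B|A=1) = 0.5436
Weighted sum = 0.6230 bits.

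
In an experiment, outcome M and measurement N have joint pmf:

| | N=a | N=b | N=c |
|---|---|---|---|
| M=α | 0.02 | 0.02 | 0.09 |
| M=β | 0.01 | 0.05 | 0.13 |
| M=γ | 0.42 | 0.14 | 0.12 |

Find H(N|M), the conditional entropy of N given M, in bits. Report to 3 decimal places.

Chain rule: H(N|M) = H(M,N) − H(M).
Marginals: p(M) = (0.1300, 0.1900, 0.6800), p(N) = (0.4500, 0.2100, 0.3400).
H(M,N) = 2.4934 bits; H(M) = 1.2162 bits.
H(N|M) = 2.4934 − 1.2162 = 1.277 bits.

1.277 bits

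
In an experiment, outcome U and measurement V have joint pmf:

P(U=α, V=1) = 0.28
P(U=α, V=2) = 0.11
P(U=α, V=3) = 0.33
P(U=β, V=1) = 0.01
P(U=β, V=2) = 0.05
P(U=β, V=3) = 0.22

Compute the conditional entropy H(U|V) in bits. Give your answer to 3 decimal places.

0.740 bits

Marginals: p(U) = (0.7200, 0.2800), p(V) = (0.2900, 0.1600, 0.5500).
H(U|V) = Σ p(V) · H(U|V=·).
  V=1: p=0.2900, H(U|V=1) = 0.2164
  V=2: p=0.1600, H(U|V=2) = 0.8960
  V=3: p=0.5500, H(U|V=3) = 0.9710
Weighted sum = 0.740 bits.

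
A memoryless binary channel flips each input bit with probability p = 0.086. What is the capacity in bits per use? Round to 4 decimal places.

0.5770 bits

Binary symmetric channel: C = 1 − h₂(ε) where h₂ is the binary entropy function.
h₂(0.086) = −0.086·log₂0.086 − 0.914·log₂0.914 = 0.4230.
C = 1 − 0.4230 = 0.5770 bits per channel use.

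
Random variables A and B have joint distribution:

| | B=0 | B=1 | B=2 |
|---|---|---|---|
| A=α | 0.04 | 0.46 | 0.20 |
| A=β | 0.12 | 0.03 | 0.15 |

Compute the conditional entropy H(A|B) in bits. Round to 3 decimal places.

Chain rule: H(A|B) = H(A,B) − H(B).
Marginals: p(A) = (0.7000, 0.3000), p(B) = (0.1600, 0.4900, 0.3500).
H(A,B) = 2.0949 bits; H(B) = 1.4574 bits.
H(A|B) = 2.0949 − 1.4574 = 0.637 bits.

0.637 bits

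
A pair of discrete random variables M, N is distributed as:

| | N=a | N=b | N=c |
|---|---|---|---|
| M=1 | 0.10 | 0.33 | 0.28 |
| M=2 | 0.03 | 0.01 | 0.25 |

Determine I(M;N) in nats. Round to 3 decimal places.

0.120 nats

Marginals: p(M) = (0.7100, 0.2900), p(N) = (0.1300, 0.3400, 0.5300).
I(M;N) = Σ p(x,y)·ln[p(x,y)/(p(x)p(y))].
  (1,a): 0.10·ln(1.0834) = 0.0080
  (1,b): 0.33·ln(1.3670) = 0.1032
  (1,c): 0.28·ln(0.7441) = -0.0828
  (2,a): 0.03·ln(0.7958) = -0.0069
  (2,b): 0.01·ln(0.1014) = -0.0229
  (2,c): 0.25·ln(1.6265) = 0.1216
Sum = 0.120 nats.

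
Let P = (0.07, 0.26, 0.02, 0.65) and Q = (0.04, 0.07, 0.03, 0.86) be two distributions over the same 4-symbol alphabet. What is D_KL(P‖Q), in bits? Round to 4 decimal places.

D(P‖Q) = Σ p·log₂(p/q).
  0.07·log₂(0.07/0.04) = 0.05651
  0.26·log₂(0.26/0.07) = 0.49220
  0.02·log₂(0.02/0.03) = -0.01170
  0.65·log₂(0.65/0.86) = -0.26253
D(P‖Q) = 0.2745 bits.

0.2745 bits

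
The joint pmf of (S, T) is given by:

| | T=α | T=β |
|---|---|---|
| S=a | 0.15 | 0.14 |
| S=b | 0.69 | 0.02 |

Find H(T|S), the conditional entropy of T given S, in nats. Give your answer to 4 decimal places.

0.2919 nats

Chain rule: H(T|S) = H(S,T) − H(S).
Marginals: p(S) = (0.2900, 0.7100), p(T) = (0.8400, 0.1600).
H(S,T) = 0.8941 nats; H(S) = 0.6022 nats.
H(T|S) = 0.8941 − 0.6022 = 0.2919 nats.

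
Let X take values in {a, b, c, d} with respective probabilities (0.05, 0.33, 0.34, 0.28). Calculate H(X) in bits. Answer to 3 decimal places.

1.787 bits

H(X) = −Σ p·log₂ p.
  −(0.05)·log₂(0.05) = 0.2161
  −(0.33)·log₂(0.33) = 0.5278
  −(0.34)·log₂(0.34) = 0.5292
  −(0.28)·log₂(0.28) = 0.5142
Sum: 0.2161 + 0.5278 + 0.5292 + 0.5142 = 1.787 bits.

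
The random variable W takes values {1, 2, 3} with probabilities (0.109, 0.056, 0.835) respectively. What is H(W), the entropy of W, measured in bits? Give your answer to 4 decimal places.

0.7986 bits

H(W) = −Σ p·log₂ p.
  −(0.109)·log₂(0.109) = 0.34854
  −(0.056)·log₂(0.056) = 0.23287
  −(0.835)·log₂(0.835) = 0.21723
Sum: 0.34854 + 0.23287 + 0.21723 = 0.7986 bits.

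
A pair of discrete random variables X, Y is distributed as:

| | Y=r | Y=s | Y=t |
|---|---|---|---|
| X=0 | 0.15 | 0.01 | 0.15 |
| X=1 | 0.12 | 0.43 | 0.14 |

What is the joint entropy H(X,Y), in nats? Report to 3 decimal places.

H(X,Y) = −Σ p(x,y)·ln p(x,y) over all 6 cells.
  cell (0,r): −0.15·ln0.15 = 0.2846
  cell (0,s): −0.01·ln0.01 = 0.0461
  cell (0,t): −0.15·ln0.15 = 0.2846
  cell (1,r): −0.12·ln0.12 = 0.2544
  cell (1,s): −0.43·ln0.43 = 0.3629
  cell (1,t): −0.14·ln0.14 = 0.2753
Sum = 1.508 nats.

1.508 nats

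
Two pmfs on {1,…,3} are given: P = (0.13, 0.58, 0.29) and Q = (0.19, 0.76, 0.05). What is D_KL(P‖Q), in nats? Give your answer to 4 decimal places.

0.3037 nats

D(P‖Q) = Σ p·ln(p/q).
  0.13·ln(0.13/0.19) = -0.04933
  0.58·ln(0.58/0.76) = -0.15677
  0.29·ln(0.29/0.05) = 0.50978
D(P‖Q) = 0.3037 nats.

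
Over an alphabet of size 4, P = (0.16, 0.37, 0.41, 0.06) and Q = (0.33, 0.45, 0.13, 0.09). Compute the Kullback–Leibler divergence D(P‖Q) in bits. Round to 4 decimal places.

D(P‖Q) = Σ p·log₂(p/q).
  0.16·log₂(0.16/0.33) = -0.16710
  0.37·log₂(0.37/0.45) = -0.10449
  0.41·log₂(0.41/0.13) = 0.67942
  0.06·log₂(0.06/0.09) = -0.03510
D(P‖Q) = 0.3727 bits.

0.3727 bits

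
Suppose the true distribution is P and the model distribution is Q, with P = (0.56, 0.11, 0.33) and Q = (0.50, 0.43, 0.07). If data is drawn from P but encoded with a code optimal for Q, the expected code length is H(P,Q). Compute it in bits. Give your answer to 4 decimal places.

H(P,Q) = −Σ p·log₂ q.
  −0.56·log₂(0.50) = 0.56000
  −0.11·log₂(0.43) = 0.13394
  −0.33·log₂(0.07) = 1.26605
H(P,Q) = 1.9600 bits.

1.9600 bits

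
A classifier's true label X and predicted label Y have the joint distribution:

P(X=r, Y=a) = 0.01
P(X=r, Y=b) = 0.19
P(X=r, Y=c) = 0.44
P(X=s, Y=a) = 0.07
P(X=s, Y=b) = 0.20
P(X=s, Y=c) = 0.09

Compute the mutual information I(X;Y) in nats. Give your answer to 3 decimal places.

Marginals: p(X) = (0.6400, 0.3600), p(Y) = (0.0800, 0.3900, 0.5300).
I(X;Y) = Σ p(x,y)·ln[p(x,y)/(p(x)p(y))].
  (r,a): 0.01·ln(0.1953) = -0.0163
  (r,b): 0.19·ln(0.7612) = -0.0518
  (r,c): 0.44·ln(1.2972) = 0.1145
  (s,a): 0.07·ln(2.4306) = 0.0622
  (s,b): 0.20·ln(1.4245) = 0.0708
  (s,c): 0.09·ln(0.4717) = -0.0676
Sum = 0.112 nats.

0.112 nats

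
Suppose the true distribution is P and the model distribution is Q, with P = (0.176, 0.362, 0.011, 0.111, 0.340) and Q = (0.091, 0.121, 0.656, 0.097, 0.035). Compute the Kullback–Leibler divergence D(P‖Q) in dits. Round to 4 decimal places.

D(P‖Q) = Σ p·log₁₀(p/q).
  0.176·log₁₀(0.176/0.091) = 0.05042
  0.362·log₁₀(0.362/0.121) = 0.17228
  0.011·log₁₀(0.011/0.656) = -0.01953
  0.111·log₁₀(0.111/0.097) = 0.00650
  0.340·log₁₀(0.340/0.035) = 0.33572
D(P‖Q) = 0.5454 dits.

0.5454 dits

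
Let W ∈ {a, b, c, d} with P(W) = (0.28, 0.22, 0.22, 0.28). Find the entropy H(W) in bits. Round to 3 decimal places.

H(W) = −Σ p·log₂ p.
  −(0.28)·log₂(0.28) = 0.5142
  −(0.22)·log₂(0.22) = 0.4806
  −(0.22)·log₂(0.22) = 0.4806
  −(0.28)·log₂(0.28) = 0.5142
Sum: 0.5142 + 0.4806 + 0.4806 + 0.5142 = 1.990 bits.

1.990 bits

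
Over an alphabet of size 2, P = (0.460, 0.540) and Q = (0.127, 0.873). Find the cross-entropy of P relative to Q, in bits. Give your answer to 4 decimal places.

H(P,Q) = −Σ p·log₂ q.
  −0.460·log₂(0.127) = 1.36947
  −0.540·log₂(0.873) = 0.10581
H(P,Q) = 1.4753 bits.

1.4753 bits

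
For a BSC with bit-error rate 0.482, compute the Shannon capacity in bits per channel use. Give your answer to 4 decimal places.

Binary symmetric channel: C = 1 − h₂(ε) where h₂ is the binary entropy function.
h₂(0.482) = −0.482·log₂0.482 − 0.518·log₂0.518 = 0.9991.
C = 1 − 0.9991 = 0.0009 bits per channel use.

0.0009 bits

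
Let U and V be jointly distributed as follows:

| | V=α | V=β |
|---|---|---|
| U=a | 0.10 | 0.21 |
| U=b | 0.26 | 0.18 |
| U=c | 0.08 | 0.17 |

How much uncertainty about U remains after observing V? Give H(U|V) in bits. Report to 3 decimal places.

Marginals: p(U) = (0.3100, 0.4400, 0.2500), p(V) = (0.4400, 0.5600).
H(U|V) = Σ p(V) · H(U|V=·).
  V=α: p=0.4400, H(U|V=α) = 1.3815
  V=β: p=0.5600, H(U|V=β) = 1.5791
Weighted sum = 1.492 bits.

1.492 bits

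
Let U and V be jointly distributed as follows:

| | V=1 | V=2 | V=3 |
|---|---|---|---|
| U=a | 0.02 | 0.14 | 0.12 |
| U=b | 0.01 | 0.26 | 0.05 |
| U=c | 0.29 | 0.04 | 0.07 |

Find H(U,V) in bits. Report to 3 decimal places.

2.637 bits

H(U,V) = −Σ p(x,y)·log₂ p(x,y) over all 9 cells.
  cell (a,1): −0.02·log₂0.02 = 0.1129
  cell (a,2): −0.14·log₂0.14 = 0.3971
  cell (a,3): −0.12·log₂0.12 = 0.3671
  cell (b,1): −0.01·log₂0.01 = 0.0664
  cell (b,2): −0.26·log₂0.26 = 0.5053
  cell (b,3): −0.05·log₂0.05 = 0.2161
  cell (c,1): −0.29·log₂0.29 = 0.5179
  cell (c,2): −0.04·log₂0.04 = 0.1858
  cell (c,3): −0.07·log₂0.07 = 0.2686
Sum = 2.637 bits.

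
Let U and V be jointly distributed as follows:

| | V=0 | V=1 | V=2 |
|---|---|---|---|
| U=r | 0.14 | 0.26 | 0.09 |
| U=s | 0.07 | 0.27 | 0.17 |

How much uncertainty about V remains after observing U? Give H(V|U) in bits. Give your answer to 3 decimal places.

1.429 bits

Marginals: p(U) = (0.4900, 0.5100), p(V) = (0.2100, 0.5300, 0.2600).
H(V|U) = Σ p(U) · H(V|U=·).
  U=r: p=0.4900, H(V|U=r) = 1.4506
  U=s: p=0.5100, H(V|U=s) = 1.4073
Weighted sum = 1.429 bits.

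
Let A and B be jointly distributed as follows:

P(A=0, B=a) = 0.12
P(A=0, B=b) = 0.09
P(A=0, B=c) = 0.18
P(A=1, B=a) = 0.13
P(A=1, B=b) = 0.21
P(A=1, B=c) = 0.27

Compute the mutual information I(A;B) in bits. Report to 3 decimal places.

Marginals: p(A) = (0.3900, 0.6100), p(B) = (0.2500, 0.3000, 0.4500).
I(A;B) = Σ p(x,y)·log₂[p(x,y)/(p(x)p(y))].
  (0,a): 0.12·log₂(1.2308) = 0.0359
  (0,b): 0.09·log₂(0.7692) = -0.0341
  (0,c): 0.18·log₂(1.0256) = 0.0066
  (1,a): 0.13·log₂(0.8525) = -0.0299
  (1,b): 0.21·log₂(1.1475) = 0.0417
  (1,c): 0.27·log₂(0.9836) = -0.0064
Sum = 0.014 bits.

0.014 bits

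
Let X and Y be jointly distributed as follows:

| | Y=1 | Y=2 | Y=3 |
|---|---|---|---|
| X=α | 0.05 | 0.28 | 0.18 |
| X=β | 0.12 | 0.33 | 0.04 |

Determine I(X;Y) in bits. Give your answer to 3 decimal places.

Marginals: p(X) = (0.5100, 0.4900), p(Y) = (0.1700, 0.6100, 0.2200).
I(X;Y) = Σ p(x,y)·log₂[p(x,y)/(p(x)p(y))].
  (α,1): 0.05·log₂(0.5767) = -0.0397
  (α,2): 0.28·log₂(0.9000) = -0.0425
  (α,3): 0.18·log₂(1.6043) = 0.1227
  (β,1): 0.12·log₂(1.4406) = 0.0632
  (β,2): 0.33·log₂(1.1040) = 0.0471
  (β,3): 0.04·log₂(0.3711) = -0.0572
Sum = 0.094 bits.

0.094 bits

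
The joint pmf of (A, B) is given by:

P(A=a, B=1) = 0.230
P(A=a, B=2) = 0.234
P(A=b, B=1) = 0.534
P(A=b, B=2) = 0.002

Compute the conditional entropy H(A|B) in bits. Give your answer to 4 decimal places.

Chain rule: H(A|B) = H(A,B) − H(B).
Marginals: p(A) = (0.4640, 0.5360), p(B) = (0.7640, 0.2360).
H(A,B) = 1.4792 bits; H(B) = 0.7883 bits.
H(A|B) = 1.4792 − 0.7883 = 0.6909 bits.

0.6909 bits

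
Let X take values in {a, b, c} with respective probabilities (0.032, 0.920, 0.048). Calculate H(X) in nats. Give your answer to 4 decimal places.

H(X) = −Σ p·ln p.
  −(0.032)·ln(0.032) = 0.11014
  −(0.920)·ln(0.920) = 0.07671
  −(0.048)·ln(0.048) = 0.14575
Sum: 0.11014 + 0.07671 + 0.14575 = 0.3326 nats.

0.3326 nats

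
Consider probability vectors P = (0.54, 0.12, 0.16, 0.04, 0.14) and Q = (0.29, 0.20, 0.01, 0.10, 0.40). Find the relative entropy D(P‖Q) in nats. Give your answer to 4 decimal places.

D(P‖Q) = Σ p·ln(p/q).
  0.54·ln(0.54/0.29) = 0.33571
  0.12·ln(0.12/0.20) = -0.06130
  0.16·ln(0.16/0.01) = 0.44361
  0.04·ln(0.04/0.10) = -0.03665
  0.14·ln(0.14/0.40) = -0.14698
D(P‖Q) = 0.5344 nats.

0.5344 nats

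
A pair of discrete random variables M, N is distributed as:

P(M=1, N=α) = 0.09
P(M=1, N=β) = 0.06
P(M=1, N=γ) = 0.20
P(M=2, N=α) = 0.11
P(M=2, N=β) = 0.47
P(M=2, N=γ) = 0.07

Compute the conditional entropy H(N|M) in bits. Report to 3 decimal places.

Marginals: p(M) = (0.3500, 0.6500), p(N) = (0.2000, 0.5300, 0.2700).
H(N|M) = Σ p(M) · H(N|M=·).
  M=1: p=0.3500, H(N|M=1) = 1.4013
  M=2: p=0.6500, H(N|M=2) = 1.1182
Weighted sum = 1.217 bits.

1.217 bits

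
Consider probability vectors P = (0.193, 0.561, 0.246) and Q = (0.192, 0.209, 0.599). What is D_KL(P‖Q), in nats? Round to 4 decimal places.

D(P‖Q) = Σ p·ln(p/q).
  0.193·ln(0.193/0.192) = 0.00100
  0.561·ln(0.561/0.209) = 0.55392
  0.246·ln(0.246/0.599) = -0.21892
D(P‖Q) = 0.3360 nats.

0.3360 nats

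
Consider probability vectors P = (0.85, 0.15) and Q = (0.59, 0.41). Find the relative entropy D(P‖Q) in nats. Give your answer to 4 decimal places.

0.1595 nats

D(P‖Q) = Σ p·ln(p/q).
  0.85·ln(0.85/0.59) = 0.31035
  0.15·ln(0.15/0.41) = -0.15083
D(P‖Q) = 0.1595 nats.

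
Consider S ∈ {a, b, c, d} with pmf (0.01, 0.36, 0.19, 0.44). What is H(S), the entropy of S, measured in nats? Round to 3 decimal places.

H(S) = −Σ p·ln p.
  −(0.01)·ln(0.01) = 0.0461
  −(0.36)·ln(0.36) = 0.3678
  −(0.19)·ln(0.19) = 0.3155
  −(0.44)·ln(0.44) = 0.3612
Sum: 0.0461 + 0.3678 + 0.3155 + 0.3612 = 1.091 nats.

1.091 nats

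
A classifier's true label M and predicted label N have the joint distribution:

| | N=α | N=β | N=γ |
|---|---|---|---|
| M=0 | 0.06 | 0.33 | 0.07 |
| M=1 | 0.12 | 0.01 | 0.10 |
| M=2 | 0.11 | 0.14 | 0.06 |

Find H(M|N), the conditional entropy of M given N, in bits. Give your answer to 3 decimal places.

Marginals: p(M) = (0.4600, 0.2300, 0.3100), p(N) = (0.2900, 0.4800, 0.2300).
H(M|N) = Σ p(N) · H(M|N=·).
  N=α: p=0.2900, H(M|N=α) = 1.5275
  N=β: p=0.4800, H(M|N=β) = 1.0065
  N=γ: p=0.2300, H(M|N=γ) = 1.5505
Weighted sum = 1.283 bits.

1.283 bits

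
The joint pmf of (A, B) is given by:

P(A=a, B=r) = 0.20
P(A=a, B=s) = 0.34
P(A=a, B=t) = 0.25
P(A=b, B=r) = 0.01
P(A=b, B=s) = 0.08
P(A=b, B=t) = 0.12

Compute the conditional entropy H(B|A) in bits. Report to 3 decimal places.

Chain rule: H(B|A) = H(A,B) − H(A).
Marginals: p(A) = (0.7900, 0.2100), p(B) = (0.2100, 0.4200, 0.3700).
H(A,B) = 2.2186 bits; H(A) = 0.7415 bits.
H(B|A) = 2.2186 − 0.7415 = 1.477 bits.

1.477 bits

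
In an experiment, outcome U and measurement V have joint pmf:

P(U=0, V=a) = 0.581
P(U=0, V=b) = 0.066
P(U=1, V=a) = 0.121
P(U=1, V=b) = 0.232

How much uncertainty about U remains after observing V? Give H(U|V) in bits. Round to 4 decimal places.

0.6928 bits

Chain rule: H(U|V) = H(U,V) − H(V).
Marginals: p(U) = (0.6470, 0.3530), p(V) = (0.7020, 0.2980).
H(U,V) = 1.5716 bits; H(V) = 0.8788 bits.
H(U|V) = 1.5716 − 0.8788 = 0.6928 bits.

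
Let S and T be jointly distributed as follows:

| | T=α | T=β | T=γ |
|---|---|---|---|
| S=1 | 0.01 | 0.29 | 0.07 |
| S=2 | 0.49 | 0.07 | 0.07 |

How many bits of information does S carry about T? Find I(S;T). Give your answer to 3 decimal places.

0.484 bits

Marginals: p(S) = (0.3700, 0.6300), p(T) = (0.5000, 0.3600, 0.1400).
I(S;T) = Σ p(x,y)·log₂[p(x,y)/(p(x)p(y))].
  (1,α): 0.01·log₂(0.0541) = -0.0421
  (1,β): 0.29·log₂(2.1772) = 0.3255
  (1,γ): 0.07·log₂(1.3514) = 0.0304
  (2,α): 0.49·log₂(1.5556) = 0.3123
  (2,β): 0.07·log₂(0.3086) = -0.1187
  (2,γ): 0.07·log₂(0.7937) = -0.0233
Sum = 0.484 bits.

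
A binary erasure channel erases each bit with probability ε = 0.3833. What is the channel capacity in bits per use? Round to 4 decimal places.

Binary erasure channel: capacity C = 1 − ε.
C = 1 − 0.3833 = 0.6167 bits per channel use.

0.6167 bits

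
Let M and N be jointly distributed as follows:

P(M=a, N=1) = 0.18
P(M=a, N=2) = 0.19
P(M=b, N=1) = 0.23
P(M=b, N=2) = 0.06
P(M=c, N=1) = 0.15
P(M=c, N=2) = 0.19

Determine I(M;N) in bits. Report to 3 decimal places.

0.070 bits

Marginals: p(M) = (0.3700, 0.2900, 0.3400), p(N) = (0.5600, 0.4400).
I(M;N) = Σ p(x,y)·log₂[p(x,y)/(p(x)p(y))].
  (a,1): 0.18·log₂(0.8687) = -0.0365
  (a,2): 0.19·log₂(1.1671) = 0.0424
  (b,1): 0.23·log₂(1.4163) = 0.1155
  (b,2): 0.06·log₂(0.4702) = -0.0653
  (c,1): 0.15·log₂(0.7878) = -0.0516
  (c,2): 0.19·log₂(1.2701) = 0.0655
Sum = 0.070 bits.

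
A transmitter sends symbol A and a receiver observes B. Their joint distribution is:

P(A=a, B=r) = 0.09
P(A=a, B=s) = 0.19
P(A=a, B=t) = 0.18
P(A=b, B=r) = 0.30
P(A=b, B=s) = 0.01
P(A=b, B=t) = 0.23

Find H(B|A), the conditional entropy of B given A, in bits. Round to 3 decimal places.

Marginals: p(A) = (0.4600, 0.5400), p(B) = (0.3900, 0.2000, 0.4100).
H(B|A) = Σ p(A) · H(B|A=·).
  A=a: p=0.4600, H(B|A=a) = 1.5171
  A=b: p=0.5400, H(B|A=b) = 1.1021
Weighted sum = 1.293 bits.

1.293 bits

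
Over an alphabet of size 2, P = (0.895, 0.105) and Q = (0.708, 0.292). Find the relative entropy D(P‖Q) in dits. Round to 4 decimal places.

0.0445 dits

D(P‖Q) = Σ p·log₁₀(p/q).
  0.895·log₁₀(0.895/0.708) = 0.09110
  0.105·log₁₀(0.105/0.292) = -0.04664
D(P‖Q) = 0.0445 dits.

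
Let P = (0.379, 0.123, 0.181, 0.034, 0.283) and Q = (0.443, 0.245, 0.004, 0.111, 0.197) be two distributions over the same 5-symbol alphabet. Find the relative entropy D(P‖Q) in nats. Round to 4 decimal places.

0.6084 nats

D(P‖Q) = Σ p·ln(p/q).
  0.379·ln(0.379/0.443) = -0.05914
  0.123·ln(0.123/0.245) = -0.08476
  0.181·ln(0.181/0.004) = 0.69001
  0.034·ln(0.034/0.111) = -0.04023
  0.283·ln(0.283/0.197) = 0.10251
D(P‖Q) = 0.6084 nats.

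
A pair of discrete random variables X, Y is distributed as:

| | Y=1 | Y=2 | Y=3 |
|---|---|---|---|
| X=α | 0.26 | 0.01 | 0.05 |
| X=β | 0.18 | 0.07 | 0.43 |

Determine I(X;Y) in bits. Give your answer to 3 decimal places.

Marginals: p(X) = (0.3200, 0.6800), p(Y) = (0.4400, 0.0800, 0.4800).
I(X;Y) = H(X) + H(Y) − H(X,Y).
H(X) = 0.9044, H(Y) = 1.3209, H(X,Y) = 2.0253.
I(X;Y) = 0.9044 + 1.3209 − 2.0253 = 0.200 bits.

0.200 bits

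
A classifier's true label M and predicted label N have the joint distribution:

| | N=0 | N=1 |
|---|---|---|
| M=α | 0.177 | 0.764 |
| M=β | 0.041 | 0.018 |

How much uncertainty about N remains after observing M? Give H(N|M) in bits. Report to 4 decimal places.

0.7087 bits

Marginals: p(M) = (0.9410, 0.0590), p(N) = (0.2180, 0.7820).
H(N|M) = Σ p(M) · H(N|M=·).
  M=α: p=0.9410, H(N|M=α) = 0.6975
  M=β: p=0.0590, H(N|M=β) = 0.8874
Weighted sum = 0.7087 bits.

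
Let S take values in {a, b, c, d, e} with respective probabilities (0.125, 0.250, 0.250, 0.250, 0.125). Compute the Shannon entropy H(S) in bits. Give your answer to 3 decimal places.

H(S) = −Σ p·log₂ p.
  −(0.125)·log₂(0.125) = 0.3750
  −(0.250)·log₂(0.250) = 0.5000
  −(0.250)·log₂(0.250) = 0.5000
  −(0.250)·log₂(0.250) = 0.5000
  −(0.125)·log₂(0.125) = 0.3750
Sum: 0.3750 + 0.5000 + 0.5000 + 0.5000 + 0.3750 = 2.250 bits.

2.250 bits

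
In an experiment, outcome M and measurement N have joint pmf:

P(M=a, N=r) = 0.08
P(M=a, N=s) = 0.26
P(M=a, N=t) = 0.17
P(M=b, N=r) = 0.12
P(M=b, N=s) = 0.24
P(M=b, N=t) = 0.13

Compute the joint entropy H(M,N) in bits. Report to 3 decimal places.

H(M,N) = −Σ p(x,y)·log₂ p(x,y) over all 6 cells.
  cell (a,r): −0.08·log₂0.08 = 0.2915
  cell (a,s): −0.26·log₂0.26 = 0.5053
  cell (a,t): −0.17·log₂0.17 = 0.4346
  cell (b,r): −0.12·log₂0.12 = 0.3671
  cell (b,s): −0.24·log₂0.24 = 0.4941
  cell (b,t): −0.13·log₂0.13 = 0.3826
Sum = 2.475 bits.

2.475 bits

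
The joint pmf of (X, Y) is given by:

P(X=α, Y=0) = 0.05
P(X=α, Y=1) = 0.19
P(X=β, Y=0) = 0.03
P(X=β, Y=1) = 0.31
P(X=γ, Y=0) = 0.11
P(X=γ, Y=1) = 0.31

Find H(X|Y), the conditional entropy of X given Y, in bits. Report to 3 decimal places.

1.519 bits

Marginals: p(X) = (0.2400, 0.3400, 0.4200), p(Y) = (0.1900, 0.8100).
H(X|Y) = Σ p(Y) · H(X|Y=·).
  Y=0: p=0.1900, H(X|Y=0) = 1.3838
  Y=1: p=0.8100, H(X|Y=1) = 1.5513
Weighted sum = 1.519 bits.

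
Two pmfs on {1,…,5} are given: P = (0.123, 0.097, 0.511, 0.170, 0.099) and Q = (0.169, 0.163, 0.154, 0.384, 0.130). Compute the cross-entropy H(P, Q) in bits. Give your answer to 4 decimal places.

H(P,Q) = −Σ p·log₂ q.
  −0.123·log₂(0.169) = 0.31548
  −0.097·log₂(0.163) = 0.25385
  −0.511·log₂(0.154) = 1.37919
  −0.170·log₂(0.384) = 0.23474
  −0.099·log₂(0.130) = 0.29140
H(P,Q) = 2.4747 bits.

2.4747 bits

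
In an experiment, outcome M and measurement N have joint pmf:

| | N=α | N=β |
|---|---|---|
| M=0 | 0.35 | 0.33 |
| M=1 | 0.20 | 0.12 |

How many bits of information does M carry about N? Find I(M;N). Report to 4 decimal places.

Marginals: p(M) = (0.6800, 0.3200), p(N) = (0.5500, 0.4500).
I(M;N) = H(M) + H(N) − H(M,N).
H(M) = 0.9044, H(N) = 0.9928, H(M,N) = 1.8894.
I(M;N) = 0.9044 + 0.9928 − 1.8894 = 0.0078 bits.

0.0078 bits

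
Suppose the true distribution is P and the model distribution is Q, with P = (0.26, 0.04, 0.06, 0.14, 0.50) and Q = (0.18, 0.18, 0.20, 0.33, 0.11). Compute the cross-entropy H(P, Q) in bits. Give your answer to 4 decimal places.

H(P,Q) = −Σ p·log₂ q.
  −0.26·log₂(0.18) = 0.64322
  −0.04·log₂(0.18) = 0.09896
  −0.06·log₂(0.20) = 0.13932
  −0.14·log₂(0.33) = 0.22392
  −0.50·log₂(0.11) = 1.59221
H(P,Q) = 2.6976 bits.

2.6976 bits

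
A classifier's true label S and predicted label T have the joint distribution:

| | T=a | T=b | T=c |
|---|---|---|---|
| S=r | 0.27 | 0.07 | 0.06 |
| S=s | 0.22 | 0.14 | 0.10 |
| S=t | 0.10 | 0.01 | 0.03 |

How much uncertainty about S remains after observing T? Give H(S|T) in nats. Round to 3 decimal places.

0.969 nats

Marginals: p(S) = (0.4000, 0.4600, 0.1400), p(T) = (0.5900, 0.2200, 0.1900).
H(S|T) = Σ p(T) · H(S|T=·).
  T=a: p=0.5900, H(S|T=a) = 1.0264
  T=b: p=0.2200, H(S|T=b) = 0.7925
  T=c: p=0.1900, H(S|T=c) = 0.9933
Weighted sum = 0.969 nats.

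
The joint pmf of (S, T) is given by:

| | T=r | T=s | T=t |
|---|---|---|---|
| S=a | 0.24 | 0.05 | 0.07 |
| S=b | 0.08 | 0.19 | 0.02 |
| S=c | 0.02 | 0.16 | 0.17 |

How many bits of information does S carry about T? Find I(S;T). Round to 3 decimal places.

Marginals: p(S) = (0.3600, 0.2900, 0.3500), p(T) = (0.3400, 0.4000, 0.2600).
I(S;T) = Σ p(x,y)·log₂[p(x,y)/(p(x)p(y))].
  (a,r): 0.24·log₂(1.9608) = 0.2331
  (a,s): 0.05·log₂(0.3472) = -0.0763
  (a,t): 0.07·log₂(0.7479) = -0.0293
  (b,r): 0.08·log₂(0.8114) = -0.0241
  (b,s): 0.19·log₂(1.6379) = 0.1353
  (b,t): 0.02·log₂(0.2653) = -0.0383
  (c,r): 0.02·log₂(0.1681) = -0.0515
  (c,s): 0.16·log₂(1.1429) = 0.0308
  (c,t): 0.17·log₂(1.8681) = 0.1533
Sum = 0.333 bits.

0.333 bits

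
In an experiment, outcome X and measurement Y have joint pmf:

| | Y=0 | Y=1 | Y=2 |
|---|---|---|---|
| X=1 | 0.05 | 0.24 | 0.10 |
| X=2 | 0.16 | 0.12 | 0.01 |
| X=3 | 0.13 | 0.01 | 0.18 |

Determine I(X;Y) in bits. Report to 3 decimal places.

0.358 bits

Marginals: p(X) = (0.3900, 0.2900, 0.3200), p(Y) = (0.3400, 0.3700, 0.2900).
I(X;Y) = Σ p(x,y)·log₂[p(x,y)/(p(x)p(y))].
  (1,0): 0.05·log₂(0.3771) = -0.0704
  (1,1): 0.24·log₂(1.6632) = 0.1762
  (1,2): 0.10·log₂(0.8842) = -0.0178
  (2,0): 0.16·log₂(1.6227) = 0.1117
  (2,1): 0.12·log₂(1.1184) = 0.0194
  (2,2): 0.01·log₂(0.1189) = -0.0307
  (3,0): 0.13·log₂(1.1949) = 0.0334
  (3,1): 0.01·log₂(0.0845) = -0.0357
  (3,2): 0.18·log₂(1.9397) = 0.1720
Sum = 0.358 bits.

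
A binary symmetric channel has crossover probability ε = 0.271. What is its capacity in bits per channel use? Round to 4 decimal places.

Binary symmetric channel: C = 1 − h₂(ε) where h₂ is the binary entropy function.
h₂(0.271) = −0.271·log₂0.271 − 0.729·log₂0.729 = 0.8429.
C = 1 − 0.8429 = 0.1571 bits per channel use.

0.1571 bits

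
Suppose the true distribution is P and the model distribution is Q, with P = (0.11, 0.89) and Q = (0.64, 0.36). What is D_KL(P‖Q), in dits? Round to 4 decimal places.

D(P‖Q) = Σ p·log₁₀(p/q).
  0.11·log₁₀(0.11/0.64) = -0.08413
  0.89·log₁₀(0.89/0.36) = 0.34985
D(P‖Q) = 0.2657 dits.

0.2657 dits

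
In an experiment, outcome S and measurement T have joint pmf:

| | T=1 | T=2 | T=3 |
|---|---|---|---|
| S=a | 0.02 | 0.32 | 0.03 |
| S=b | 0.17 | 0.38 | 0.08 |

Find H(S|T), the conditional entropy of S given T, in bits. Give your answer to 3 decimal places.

0.882 bits

Chain rule: H(S|T) = H(S,T) − H(T).
Marginals: p(S) = (0.3700, 0.6300), p(T) = (0.1900, 0.7000, 0.1100).
H(S,T) = 2.0472 bits; H(T) = 1.1657 bits.
H(S|T) = 2.0472 − 1.1657 = 0.882 bits.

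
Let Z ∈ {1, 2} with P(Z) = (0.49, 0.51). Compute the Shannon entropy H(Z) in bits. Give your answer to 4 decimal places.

0.9997 bits

H(Z) = −Σ p·log₂ p.
  −(0.49)·log₂(0.49) = 0.50428
  −(0.51)·log₂(0.51) = 0.49543
Sum: 0.50428 + 0.49543 = 0.9997 bits.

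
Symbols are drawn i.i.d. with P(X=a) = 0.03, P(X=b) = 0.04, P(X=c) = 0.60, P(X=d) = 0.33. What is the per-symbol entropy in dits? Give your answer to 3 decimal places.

H(X) = −Σ p·log₁₀ p.
  −(0.03)·log₁₀(0.03) = 0.0457
  −(0.04)·log₁₀(0.04) = 0.0559
  −(0.60)·log₁₀(0.60) = 0.1331
  −(0.33)·log₁₀(0.33) = 0.1589
Sum: 0.0457 + 0.0559 + 0.1331 + 0.1589 = 0.394 dits.

0.394 dits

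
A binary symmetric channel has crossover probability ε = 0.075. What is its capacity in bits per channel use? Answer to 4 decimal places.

Binary symmetric channel: C = 1 − h₂(ε) where h₂ is the binary entropy function.
h₂(0.075) = −0.075·log₂0.075 − 0.925·log₂0.925 = 0.3843.
C = 1 − 0.3843 = 0.6157 bits per channel use.

0.6157 bits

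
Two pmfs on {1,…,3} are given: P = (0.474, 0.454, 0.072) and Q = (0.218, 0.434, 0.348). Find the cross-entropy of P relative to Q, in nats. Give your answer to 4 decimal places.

1.1770 nats

H(P,Q) = −Σ p·ln q.
  −0.474·ln(0.218) = 0.72203
  −0.454·ln(0.434) = 0.37896
  −0.072·ln(0.348) = 0.07600
H(P,Q) = 1.1770 nats.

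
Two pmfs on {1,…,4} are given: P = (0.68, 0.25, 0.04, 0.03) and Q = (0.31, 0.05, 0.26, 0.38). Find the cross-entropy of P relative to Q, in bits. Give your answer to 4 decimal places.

2.3491 bits

H(P,Q) = −Σ p·log₂ q.
  −0.68·log₂(0.31) = 1.14897
  −0.25·log₂(0.05) = 1.08048
  −0.04·log₂(0.26) = 0.07774
  −0.03·log₂(0.38) = 0.04188
H(P,Q) = 2.3491 bits.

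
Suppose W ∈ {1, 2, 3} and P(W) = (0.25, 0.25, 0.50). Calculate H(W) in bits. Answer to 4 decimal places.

1.5000 bits

H(W) = −Σ p·log₂ p.
  −(0.25)·log₂(0.25) = 0.50000
  −(0.25)·log₂(0.25) = 0.50000
  −(0.50)·log₂(0.50) = 0.50000
Sum: 0.50000 + 0.50000 + 0.50000 = 1.5000 bits.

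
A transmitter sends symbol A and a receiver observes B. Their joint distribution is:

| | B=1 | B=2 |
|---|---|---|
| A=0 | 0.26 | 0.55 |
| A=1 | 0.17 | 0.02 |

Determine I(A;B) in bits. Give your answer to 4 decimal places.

0.1602 bits

Marginals: p(A) = (0.8100, 0.1900), p(B) = (0.4300, 0.5700).
I(A;B) = Σ p(x,y)·log₂[p(x,y)/(p(x)p(y))].
  (0,1): 0.26·log₂(0.7465) = -0.10967
  (0,2): 0.55·log₂(1.1912) = 0.13886
  (1,1): 0.17·log₂(2.0808) = 0.17971
  (1,2): 0.02·log₂(0.1847) = -0.04874
Sum = 0.1602 bits.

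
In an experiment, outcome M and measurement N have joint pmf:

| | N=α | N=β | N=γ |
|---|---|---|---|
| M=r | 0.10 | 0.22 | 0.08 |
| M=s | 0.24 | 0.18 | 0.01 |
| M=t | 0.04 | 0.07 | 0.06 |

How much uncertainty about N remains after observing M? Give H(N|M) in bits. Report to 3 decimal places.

Marginals: p(M) = (0.4000, 0.4300, 0.1700), p(N) = (0.3800, 0.4700, 0.1500).
H(N|M) = Σ p(M) · H(N|M=·).
  M=r: p=0.4000, H(N|M=r) = 1.4388
  M=s: p=0.4300, H(N|M=s) = 1.1217
  M=t: p=0.1700, H(N|M=t) = 1.5486
Weighted sum = 1.321 bits.

1.321 bits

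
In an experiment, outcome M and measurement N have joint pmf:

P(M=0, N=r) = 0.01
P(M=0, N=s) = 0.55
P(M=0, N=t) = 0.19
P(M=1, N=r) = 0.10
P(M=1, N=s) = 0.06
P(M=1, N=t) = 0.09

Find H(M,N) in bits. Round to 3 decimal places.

1.884 bits

H(M,N) = −Σ p(x,y)·log₂ p(x,y) over all 6 cells.
  cell (0,r): −0.01·log₂0.01 = 0.0664
  cell (0,s): −0.55·log₂0.55 = 0.4744
  cell (0,t): −0.19·log₂0.19 = 0.4552
  cell (1,r): −0.10·log₂0.10 = 0.3322
  cell (1,s): −0.06·log₂0.06 = 0.2435
  cell (1,t): −0.09·log₂0.09 = 0.3127
Sum = 1.884 bits.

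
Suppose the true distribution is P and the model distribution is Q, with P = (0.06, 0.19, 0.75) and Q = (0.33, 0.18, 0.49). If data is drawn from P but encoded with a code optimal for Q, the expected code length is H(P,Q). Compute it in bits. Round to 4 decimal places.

H(P,Q) = −Σ p·log₂ q.
  −0.06·log₂(0.33) = 0.09597
  −0.19·log₂(0.18) = 0.47005
  −0.75·log₂(0.49) = 0.77186
H(P,Q) = 1.3379 bits.

1.3379 bits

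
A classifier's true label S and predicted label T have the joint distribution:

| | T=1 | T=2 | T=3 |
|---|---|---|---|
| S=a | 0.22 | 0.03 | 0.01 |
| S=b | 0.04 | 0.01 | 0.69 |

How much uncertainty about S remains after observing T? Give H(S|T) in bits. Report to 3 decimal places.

Chain rule: H(S|T) = H(S,T) − H(T).
Marginals: p(S) = (0.2600, 0.7400), p(T) = (0.2600, 0.0400, 0.7000).
H(S,T) = 1.3204 bits; H(T) = 1.0512 bits.
H(S|T) = 1.3204 − 1.0512 = 0.269 bits.

0.269 bits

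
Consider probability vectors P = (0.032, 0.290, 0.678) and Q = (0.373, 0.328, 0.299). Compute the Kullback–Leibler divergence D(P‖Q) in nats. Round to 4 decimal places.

0.4408 nats

D(P‖Q) = Σ p·ln(p/q).
  0.032·ln(0.032/0.373) = -0.07859
  0.290·ln(0.290/0.328) = -0.03571
  0.678·ln(0.678/0.299) = 0.55508
D(P‖Q) = 0.4408 nats.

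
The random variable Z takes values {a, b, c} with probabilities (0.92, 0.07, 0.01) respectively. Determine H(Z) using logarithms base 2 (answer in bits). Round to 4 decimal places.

H(Z) = −Σ p·log₂ p.
  −(0.92)·log₂(0.92) = 0.11067
  −(0.07)·log₂(0.07) = 0.26856
  −(0.01)·log₂(0.01) = 0.06644
Sum: 0.11067 + 0.26856 + 0.06644 = 0.4457 bits.

0.4457 bits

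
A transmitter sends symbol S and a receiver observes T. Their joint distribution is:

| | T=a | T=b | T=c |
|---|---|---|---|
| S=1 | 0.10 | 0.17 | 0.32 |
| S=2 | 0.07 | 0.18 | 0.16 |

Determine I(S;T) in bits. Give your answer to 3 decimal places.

Marginals: p(S) = (0.5900, 0.4100), p(T) = (0.1700, 0.3500, 0.4800).
I(S;T) = H(S) + H(T) − H(S,T).
H(S) = 0.9765, H(T) = 1.4730, H(S,T) = 2.4297.
I(S;T) = 0.9765 + 1.4730 − 2.4297 = 0.020 bits.

0.020 bits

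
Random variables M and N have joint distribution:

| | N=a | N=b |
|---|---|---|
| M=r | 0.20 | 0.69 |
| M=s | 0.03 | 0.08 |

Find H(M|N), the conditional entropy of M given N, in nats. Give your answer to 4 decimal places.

Marginals: p(M) = (0.8900, 0.1100), p(N) = (0.2300, 0.7700).
H(M|N) = Σ p(N) · H(M|N=·).
  N=a: p=0.2300, H(M|N=a) = 0.3872
  N=b: p=0.7700, H(M|N=b) = 0.3336
Weighted sum = 0.3459 nats.

0.3459 nats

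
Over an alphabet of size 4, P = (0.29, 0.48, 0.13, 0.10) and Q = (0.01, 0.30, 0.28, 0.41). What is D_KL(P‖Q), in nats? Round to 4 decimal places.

D(P‖Q) = Σ p·ln(p/q).
  0.29·ln(0.29/0.01) = 0.97652
  0.48·ln(0.48/0.30) = 0.22560
  0.13·ln(0.13/0.28) = -0.09974
  0.10·ln(0.10/0.41) = -0.14110
D(P‖Q) = 0.9613 nats.

0.9613 nats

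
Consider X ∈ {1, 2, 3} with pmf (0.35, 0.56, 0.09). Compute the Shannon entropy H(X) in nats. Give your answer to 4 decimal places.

0.9089 nats

H(X) = −Σ p·ln p.
  −(0.35)·ln(0.35) = 0.36744
  −(0.56)·ln(0.56) = 0.32470
  −(0.09)·ln(0.09) = 0.21672
Sum: 0.36744 + 0.32470 + 0.21672 = 0.9089 nats.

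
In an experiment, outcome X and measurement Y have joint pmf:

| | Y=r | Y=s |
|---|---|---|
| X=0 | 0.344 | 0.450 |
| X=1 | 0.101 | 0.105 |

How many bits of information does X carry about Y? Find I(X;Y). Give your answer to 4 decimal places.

0.0015 bits

Marginals: p(X) = (0.7940, 0.2060), p(Y) = (0.4450, 0.5550).
I(X;Y) = Σ p(x,y)·log₂[p(x,y)/(p(x)p(y))].
  (0,r): 0.344·log₂(0.9736) = -0.01328
  (0,s): 0.450·log₂(1.0212) = 0.01360
  (1,r): 0.101·log₂(1.1018) = 0.01412
  (1,s): 0.105·log₂(0.9184) = -0.01290
Sum = 0.0015 bits.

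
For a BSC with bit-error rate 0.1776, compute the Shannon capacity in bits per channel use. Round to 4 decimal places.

0.3252 bits

Binary symmetric channel: C = 1 − h₂(ε) where h₂ is the binary entropy function.
h₂(0.1776) = −0.1776·log₂0.1776 − 0.8224·log₂0.8224 = 0.6748.
C = 1 − 0.6748 = 0.3252 bits per channel use.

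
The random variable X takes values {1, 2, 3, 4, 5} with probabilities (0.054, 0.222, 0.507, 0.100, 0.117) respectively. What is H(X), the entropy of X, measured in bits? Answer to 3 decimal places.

H(X) = −Σ p·log₂ p.
  −(0.054)·log₂(0.054) = 0.2274
  −(0.222)·log₂(0.222) = 0.4820
  −(0.507)·log₂(0.507) = 0.4968
  −(0.100)·log₂(0.100) = 0.3322
  −(0.117)·log₂(0.117) = 0.3622
Sum: 0.2274 + 0.4820 + 0.4968 + 0.3322 + 0.3622 = 1.901 bits.

1.901 bits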